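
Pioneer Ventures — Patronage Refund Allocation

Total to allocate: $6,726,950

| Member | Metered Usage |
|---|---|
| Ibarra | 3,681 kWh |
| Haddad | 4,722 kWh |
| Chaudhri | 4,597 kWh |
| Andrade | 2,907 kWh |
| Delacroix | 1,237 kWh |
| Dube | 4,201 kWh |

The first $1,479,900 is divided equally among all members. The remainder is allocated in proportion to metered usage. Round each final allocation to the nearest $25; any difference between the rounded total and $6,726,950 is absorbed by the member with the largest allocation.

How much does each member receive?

Ibarra: $1,151,525 · Haddad: $1,407,400 · Chaudhri: $1,376,700 · Andrade: $961,250 · Delacroix: $550,725 · Dube: $1,279,350

$1,479,900 shared equally gives $246,650 per member.
Remainder $5,247,050 by metered usage (total 21,345): Ibarra 904,867.23 → $904,875; Haddad 1,160,766.93 → $1,160,775; Chaudhri 1,130,039.30 → $1,130,050; Andrade 714,601.75 → $714,600; Delacroix 304,080.62 → $304,075; Dube 1,032,694.17 → $1,032,700.
Rounding difference −$25 on remainder applied to Haddad.
Totals: Ibarra $246,650 + $904,875 = $1,151,525; Haddad $246,650 + $1,160,750 = $1,407,400; Chaudhri $246,650 + $1,130,050 = $1,376,700; Andrade $246,650 + $714,600 = $961,250; Delacroix $246,650 + $304,075 = $550,725; Dube $246,650 + $1,032,700 = $1,279,350.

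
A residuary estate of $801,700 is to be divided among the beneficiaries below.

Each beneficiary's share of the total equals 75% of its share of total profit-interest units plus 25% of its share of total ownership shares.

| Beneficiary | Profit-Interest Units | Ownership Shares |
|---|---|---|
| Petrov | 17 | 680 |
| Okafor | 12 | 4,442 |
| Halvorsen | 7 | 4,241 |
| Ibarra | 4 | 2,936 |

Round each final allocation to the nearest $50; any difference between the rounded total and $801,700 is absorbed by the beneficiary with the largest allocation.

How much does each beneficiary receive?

Totals — profit-interest units 40, ownership shares 12,299.
Combined weights (75% profit-interest units + 25% ownership shares): Petrov 0.3326; Okafor 0.3153; Halvorsen 0.2175; Ibarra 0.1347.
Pro-rata amounts: Petrov 266,623.18; Okafor 252,769.51; Halvorsen 174,334.63; Ibarra 107,972.67.
Rounded to nearest $50: Petrov $266,600; Okafor $252,750; Halvorsen $174,350; Ibarra $107,950. Sum = $801,650.
Difference $801,700 − $801,650 = +$50 applied to largest allocation (Petrov): Petrov becomes $266,650.

Petrov: $266,650 · Okafor: $252,750 · Halvorsen: $174,350 · Ibarra: $107,950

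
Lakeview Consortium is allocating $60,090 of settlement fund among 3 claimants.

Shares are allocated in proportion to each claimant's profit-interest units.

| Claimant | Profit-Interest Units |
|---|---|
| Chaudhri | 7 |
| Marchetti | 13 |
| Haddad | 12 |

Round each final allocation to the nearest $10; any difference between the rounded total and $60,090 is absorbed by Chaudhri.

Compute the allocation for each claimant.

Sum of profit-interest units: 32.
Unrounded shares: Chaudhri 7/32 × $60,090 = 13,144.69; Marchetti 13/32 × $60,090 = 24,411.56; Haddad 12/32 × $60,090 = 22,533.75.
Rounded to nearest $10: Chaudhri $13,140; Marchetti $24,410; Haddad $22,530. Sum = $60,080.
Difference $60,090 − $60,080 = +$10 applied to Chaudhri: Chaudhri becomes $13,150.

Chaudhri: $13,150 · Marchetti: $24,410 · Haddad: $22,530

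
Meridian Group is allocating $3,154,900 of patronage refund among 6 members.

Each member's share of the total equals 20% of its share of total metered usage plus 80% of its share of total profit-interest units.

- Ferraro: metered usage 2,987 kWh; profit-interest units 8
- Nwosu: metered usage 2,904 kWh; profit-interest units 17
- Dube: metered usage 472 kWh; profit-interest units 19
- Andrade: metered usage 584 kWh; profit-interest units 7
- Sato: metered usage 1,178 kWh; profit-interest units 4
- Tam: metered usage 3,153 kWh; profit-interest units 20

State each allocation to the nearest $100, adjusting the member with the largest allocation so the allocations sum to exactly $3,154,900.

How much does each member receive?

Ferraro: $436,300 | Nwosu: $734,600 | Dube: $665,800 | Andrade: $268,200 | Sato: $200,500 | Tam: $849,500

Metered usage total 11,278; profit-interest units total 75.
Combined weights (20% metered usage + 80% profit-interest units): Ferraro 0.1383; Nwosu 0.2328; Dube 0.2110; Andrade 0.0850; Sato 0.0636; Tam 0.2692.
Raw shares: Ferraro 436,334.40; Nwosu 734,561.13; Dube 665,800.46; Andrade 268,239.42; Sato 200,515.65; Tam 849,448.95.
Rounded to nearest $100: Ferraro $436,300; Nwosu $734,600; Dube $665,800; Andrade $268,200; Sato $200,500; Tam $849,400. Sum = $3,154,800.
Difference $3,154,900 − $3,154,800 = +$100 applied to largest allocation (Tam): Tam becomes $849,500.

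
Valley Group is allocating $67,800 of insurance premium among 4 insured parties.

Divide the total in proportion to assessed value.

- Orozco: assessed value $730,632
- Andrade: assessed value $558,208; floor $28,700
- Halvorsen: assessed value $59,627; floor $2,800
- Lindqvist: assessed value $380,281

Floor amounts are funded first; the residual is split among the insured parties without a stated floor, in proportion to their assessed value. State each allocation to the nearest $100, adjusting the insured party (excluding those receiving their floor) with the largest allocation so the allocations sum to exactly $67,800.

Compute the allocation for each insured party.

Fund the minimums — Andrade $28,700; Halvorsen $2,800. Residual $36,300.
Residual split over remaining assessed value 1,110,913: Orozco 23,874.00 → $23,900; Lindqvist 12,426.00 → $12,400.

Orozco: $23,900 · Andrade: $28,700 · Halvorsen: $2,800 · Lindqvist: $12,400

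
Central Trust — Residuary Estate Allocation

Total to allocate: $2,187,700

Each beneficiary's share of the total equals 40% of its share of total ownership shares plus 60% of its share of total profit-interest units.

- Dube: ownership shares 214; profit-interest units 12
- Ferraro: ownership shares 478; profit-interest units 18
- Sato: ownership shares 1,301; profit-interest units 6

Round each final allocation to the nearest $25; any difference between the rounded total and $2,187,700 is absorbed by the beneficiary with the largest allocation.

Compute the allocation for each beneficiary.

Dube: $531,500 · Ferraro: $866,200 · Sato: $790,000

Ownership shares total 1,993; profit-interest units total 36.
Composite weights (40% ownership shares + 60% profit-interest units): Dube 0.2430; Ferraro 0.3959; Sato 0.3611.
Proportional shares: Dube 531,502.43; Ferraro 866,188.70; Sato 790,008.88.
After rounding ($25): Dube $531,500; Ferraro $866,200; Sato $790,000. Sum = $2,187,700.
Rounded total matches; no reconciliation needed.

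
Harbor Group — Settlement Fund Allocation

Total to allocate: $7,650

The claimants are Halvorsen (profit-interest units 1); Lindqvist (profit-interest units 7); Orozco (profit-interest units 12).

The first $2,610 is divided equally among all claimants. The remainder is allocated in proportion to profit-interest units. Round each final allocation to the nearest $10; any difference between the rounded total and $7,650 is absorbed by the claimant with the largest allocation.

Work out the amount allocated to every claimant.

Halvorsen: $1,120 · Lindqvist: $2,630 · Orozco: $3,900

First tranche $2,610 split equally: $870 each.
Remainder $5,040 by profit-interest units (total 20): Halvorsen 252.00 → $250; Lindqvist 1,764.00 → $1,760; Orozco 3,024.00 → $3,020.
Rounding difference +$10 on remainder applied to Orozco.
Totals: Halvorsen $870 + $250 = $1,120; Lindqvist $870 + $1,760 = $2,630; Orozco $870 + $3,030 = $3,900.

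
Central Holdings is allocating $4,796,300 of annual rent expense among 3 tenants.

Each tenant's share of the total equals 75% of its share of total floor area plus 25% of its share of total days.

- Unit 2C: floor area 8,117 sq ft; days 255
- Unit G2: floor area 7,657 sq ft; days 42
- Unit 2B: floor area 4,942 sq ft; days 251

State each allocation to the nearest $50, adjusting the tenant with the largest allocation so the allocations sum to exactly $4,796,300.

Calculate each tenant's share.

Unit 2C: $1,967,450; Unit G2: $1,421,500; Unit 2B: $1,407,350

Floor area total 20,716; days total 548.
Composite weights (75% floor area + 25% days): Unit 2C 0.4102; Unit G2 0.2964; Unit 2B 0.2934.
Unrounded shares: Unit 2C 1,967,438.31; Unit G2 1,421,497.89; Unit 2B 1,407,363.80.
Rounded to nearest $50: Unit 2C $1,967,450; Unit G2 $1,421,500; Unit 2B $1,407,350. Sum = $4,796,300.
Rounded total matches; no reconciliation needed.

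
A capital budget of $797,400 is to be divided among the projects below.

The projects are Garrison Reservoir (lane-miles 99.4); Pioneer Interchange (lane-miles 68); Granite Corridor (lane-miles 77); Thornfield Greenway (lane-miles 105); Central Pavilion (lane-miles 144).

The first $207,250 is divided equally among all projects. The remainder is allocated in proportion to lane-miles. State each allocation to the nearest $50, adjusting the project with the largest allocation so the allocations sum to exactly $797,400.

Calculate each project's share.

$207,250 shared equally gives $41,450 per project.
Remainder $590,150 by lane-miles (total 493.4): Garrison Reservoir 118,891.18 → $118,900; Pioneer Interchange 81,334.01 → $81,350; Granite Corridor 92,098.80 → $92,100; Thornfield Greenway 125,589.28 → $125,600; Central Pavilion 172,236.72 → $172,250.
Rounding difference −$50 on remainder applied to Central Pavilion.
Totals: Garrison Reservoir $41,450 + $118,900 = $160,350; Pioneer Interchange $41,450 + $81,350 = $122,800; Granite Corridor $41,450 + $92,100 = $133,550; Thornfield Greenway $41,450 + $125,600 = $167,050; Central Pavilion $41,450 + $172,200 = $213,650.

Garrison Reservoir: $160,350 · Pioneer Interchange: $122,800 · Granite Corridor: $133,550 · Thornfield Greenway: $167,050 · Central Pavilion: $213,650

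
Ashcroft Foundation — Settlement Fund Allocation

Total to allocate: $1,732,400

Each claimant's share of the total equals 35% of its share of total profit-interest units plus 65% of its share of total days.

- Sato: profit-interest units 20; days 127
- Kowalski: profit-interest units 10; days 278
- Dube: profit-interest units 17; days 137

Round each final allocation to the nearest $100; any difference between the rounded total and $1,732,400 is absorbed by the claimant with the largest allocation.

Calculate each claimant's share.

Totals — profit-interest units 47, days 542.
Combined weights (35% profit-interest units + 65% days): Sato 0.3012; Kowalski 0.4079; Dube 0.2909.
Pro-rata amounts: Sato 521,872.41; Kowalski 706,581.72; Dube 503,945.87.
Rounded to nearest $100: Sato $521,900; Kowalski $706,600; Dube $503,900. Sum = $1,732,400.
Rounded total matches; no reconciliation needed.

Sato: $521,900 | Kowalski: $706,600 | Dube: $503,900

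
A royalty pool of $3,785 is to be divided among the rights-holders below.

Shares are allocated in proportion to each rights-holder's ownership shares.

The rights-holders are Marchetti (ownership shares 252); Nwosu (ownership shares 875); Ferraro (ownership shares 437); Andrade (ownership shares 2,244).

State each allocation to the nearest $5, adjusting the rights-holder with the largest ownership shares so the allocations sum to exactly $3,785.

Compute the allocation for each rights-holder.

Combined ownership shares = 252 + 875 + 437 + 2,244 = 3,808.
Pro-rata amounts: Marchetti 250.48; Nwosu 869.72; Ferraro 434.36; Andrade 2,230.45.
Rounded to nearest $5: Marchetti $250; Nwosu $870; Ferraro $435; Andrade $2,230. Sum = $3,785.
Rounded total matches; no reconciliation needed.

Marchetti: $250; Nwosu: $870; Ferraro: $435; Andrade: $2,230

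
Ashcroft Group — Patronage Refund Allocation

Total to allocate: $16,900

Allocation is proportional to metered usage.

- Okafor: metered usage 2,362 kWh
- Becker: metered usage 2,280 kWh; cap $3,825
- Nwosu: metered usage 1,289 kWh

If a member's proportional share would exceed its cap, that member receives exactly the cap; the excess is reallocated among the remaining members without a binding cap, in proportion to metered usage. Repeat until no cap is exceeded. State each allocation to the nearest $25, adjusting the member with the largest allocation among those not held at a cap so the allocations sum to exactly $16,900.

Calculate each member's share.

Okafor: $8,450; Becker: $3,825; Nwosu: $4,625

Sum of metered usage: 5,931.
Pro-rata shares before constraints: Okafor 6,730.37; Becker 6,496.71; Nwosu 3,672.92.
Held at cap: Becker ($3,825); balance $13,075 reallocated over remaining metered usage 3,651.
Remaining shares: Okafor 8,458.82 → $8,450; Nwosu 4,616.18 → $4,625.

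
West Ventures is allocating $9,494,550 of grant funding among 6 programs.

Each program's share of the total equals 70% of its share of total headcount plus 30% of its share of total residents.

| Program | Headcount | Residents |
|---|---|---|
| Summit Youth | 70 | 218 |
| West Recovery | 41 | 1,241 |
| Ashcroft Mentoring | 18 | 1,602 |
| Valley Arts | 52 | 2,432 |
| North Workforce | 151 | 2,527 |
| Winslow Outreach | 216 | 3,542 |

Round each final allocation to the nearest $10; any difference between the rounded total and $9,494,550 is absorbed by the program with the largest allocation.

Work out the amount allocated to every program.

Headcount total 548; residents total 11,562.
Blended shares (70% headcount + 30% residents): Summit Youth 0.0951; West Recovery 0.0846; Ashcroft Mentoring 0.0646; Valley Arts 0.1295; North Workforce 0.2585; Winslow Outreach 0.3678.
Raw shares: Summit Youth 902,670.79; West Recovery 802,978.53; Ashcroft Mentoring 612,967.23; Valley Arts 1,229,797.04; North Workforce 2,453,880.24; Winslow Outreach 3,492,256.17.
At nearest $10: Summit Youth $902,670; West Recovery $802,980; Ashcroft Mentoring $612,970; Valley Arts $1,229,800; North Workforce $2,453,880; Winslow Outreach $3,492,260. Sum = $9,494,560.
Difference $9,494,550 − $9,494,560 = −$10 applied to largest allocation (Winslow Outreach): Winslow Outreach becomes $3,492,250.

Summit Youth: $902,670 · West Recovery: $802,980 · Ashcroft Mentoring: $612,970 · Valley Arts: $1,229,800 · North Workforce: $2,453,880 · Winslow Outreach: $3,492,250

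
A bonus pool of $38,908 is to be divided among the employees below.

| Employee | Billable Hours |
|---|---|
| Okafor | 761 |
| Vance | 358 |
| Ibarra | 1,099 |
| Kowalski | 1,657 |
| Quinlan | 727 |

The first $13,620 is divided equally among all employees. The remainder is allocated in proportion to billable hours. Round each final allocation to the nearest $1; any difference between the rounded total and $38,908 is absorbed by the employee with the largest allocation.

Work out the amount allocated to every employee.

First tranche $13,620 split equally: $2,724 each.
Remainder $25,288 by billable hours (total 4,602): Okafor 4,181.70 → $4,182; Vance 1,967.21 → $1,967; Ibarra 6,039.01 → $6,039; Kowalski 9,105.22 → $9,105; Quinlan 3,994.87 → $3,995.
Totals: Okafor $2,724 + $4,182 = $6,906; Vance $2,724 + $1,967 = $4,691; Ibarra $2,724 + $6,039 = $8,763; Kowalski $2,724 + $9,105 = $11,829; Quinlan $2,724 + $3,995 = $6,719.

Okafor: $6,906 | Vance: $4,691 | Ibarra: $8,763 | Kowalski: $11,829 | Quinlan: $6,719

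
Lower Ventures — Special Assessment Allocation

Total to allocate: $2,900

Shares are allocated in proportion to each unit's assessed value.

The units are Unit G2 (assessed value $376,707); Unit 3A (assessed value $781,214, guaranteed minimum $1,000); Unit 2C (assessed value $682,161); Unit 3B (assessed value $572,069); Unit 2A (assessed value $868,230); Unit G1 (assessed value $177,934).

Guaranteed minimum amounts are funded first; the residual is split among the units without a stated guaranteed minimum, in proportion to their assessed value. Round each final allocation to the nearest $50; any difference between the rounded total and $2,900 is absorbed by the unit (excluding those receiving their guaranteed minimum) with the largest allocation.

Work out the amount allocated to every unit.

Unit G2: $250 | Unit 3A: $1,000 | Unit 2C: $500 | Unit 3B: $400 | Unit 2A: $600 | Unit G1: $150

Minimums first: Unit 3A $1,000. Balance $1,900.
Balance split over remaining assessed value 2,677,101: Unit G2 267.36 → $250; Unit 2C 484.15 → $500; Unit 3B 406.01 → $400; Unit 2A 616.20 → $600; Unit G1 126.28 → $150.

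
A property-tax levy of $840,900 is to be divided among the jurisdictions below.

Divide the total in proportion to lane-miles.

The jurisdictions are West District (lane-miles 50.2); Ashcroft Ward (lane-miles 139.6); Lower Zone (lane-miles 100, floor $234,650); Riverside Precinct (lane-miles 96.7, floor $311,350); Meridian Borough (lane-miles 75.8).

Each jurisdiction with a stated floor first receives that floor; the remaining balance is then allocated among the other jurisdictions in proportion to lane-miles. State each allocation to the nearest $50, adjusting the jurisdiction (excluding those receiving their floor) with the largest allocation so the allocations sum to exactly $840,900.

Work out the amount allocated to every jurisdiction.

Minimums first: Lower Zone $234,650; Riverside Precinct $311,350. Remaining pool $294,900.
Remaining pool split over remaining lane-miles 265.6: West District 55,737.88 → $55,750; Ashcroft Ward 155,000.15 → $155,000; Meridian Borough 84,161.97 → $84,150.

West District: $55,750; Ashcroft Ward: $155,000; Lower Zone: $234,650; Riverside Precinct: $311,350; Meridian Borough: $84,150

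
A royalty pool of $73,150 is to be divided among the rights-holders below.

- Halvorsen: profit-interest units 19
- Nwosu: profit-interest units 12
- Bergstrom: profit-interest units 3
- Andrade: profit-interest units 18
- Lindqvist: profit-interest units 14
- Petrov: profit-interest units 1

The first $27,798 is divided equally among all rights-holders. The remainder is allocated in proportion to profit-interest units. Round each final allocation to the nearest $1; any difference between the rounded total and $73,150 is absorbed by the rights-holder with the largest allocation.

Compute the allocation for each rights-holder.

Halvorsen: $17,493 | Nwosu: $12,756 | Bergstrom: $6,664 | Andrade: $16,817 | Lindqvist: $14,110 | Petrov: $5,310

$27,798 shared equally gives $4,633 per rights-holder.
Remainder $45,352 by profit-interest units (total 67): Halvorsen 12,861.01 → $12,861; Nwosu 8,122.75 → $8,123; Bergstrom 2,030.69 → $2,031; Andrade 12,184.12 → $12,184; Lindqvist 9,476.54 → $9,477; Petrov 676.90 → $677.
Rounding difference −$1 on remainder applied to Halvorsen.
Totals: Halvorsen $4,633 + $12,860 = $17,493; Nwosu $4,633 + $8,123 = $12,756; Bergstrom $4,633 + $2,031 = $6,664; Andrade $4,633 + $12,184 = $16,817; Lindqvist $4,633 + $9,477 = $14,110; Petrov $4,633 + $677 = $5,310.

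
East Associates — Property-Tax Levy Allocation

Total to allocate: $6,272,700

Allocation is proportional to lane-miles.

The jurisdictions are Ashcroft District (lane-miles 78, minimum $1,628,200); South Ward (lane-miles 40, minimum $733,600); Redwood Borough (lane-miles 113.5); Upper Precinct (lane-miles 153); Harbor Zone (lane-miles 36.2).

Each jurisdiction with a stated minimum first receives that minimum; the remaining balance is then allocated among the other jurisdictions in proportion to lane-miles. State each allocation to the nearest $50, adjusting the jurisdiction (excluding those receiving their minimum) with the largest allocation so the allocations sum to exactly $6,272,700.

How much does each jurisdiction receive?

Ashcroft District: $1,628,200; South Ward: $733,600; Redwood Borough: $1,466,450; Upper Precinct: $1,976,750; Harbor Zone: $467,700

Guaranteed amounts: Ashcroft District $1,628,200; South Ward $733,600. Balance $3,910,900.
Balance split over remaining lane-miles 302.7: Redwood Borough 1,466,426.00 → $1,466,450; Upper Precinct 1,976,768.09 → $1,976,750; Harbor Zone 467,705.91 → $467,700.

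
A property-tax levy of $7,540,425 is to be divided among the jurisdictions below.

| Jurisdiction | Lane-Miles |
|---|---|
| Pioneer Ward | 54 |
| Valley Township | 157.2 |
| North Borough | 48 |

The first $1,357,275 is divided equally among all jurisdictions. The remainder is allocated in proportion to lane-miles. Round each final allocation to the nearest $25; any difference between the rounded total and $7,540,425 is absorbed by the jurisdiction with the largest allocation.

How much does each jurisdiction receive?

First tranche $1,357,275 split equally: $452,425 each.
Remainder $6,183,150 by lane-miles (total 259.2): Pioneer Ward 1,288,156.25 → $1,288,150; Valley Township 3,749,965.97 → $3,749,975; North Borough 1,145,027.78 → $1,145,025.
Totals: Pioneer Ward $452,425 + $1,288,150 = $1,740,575; Valley Township $452,425 + $3,749,975 = $4,202,400; North Borough $452,425 + $1,145,025 = $1,597,450.

Pioneer Ward: $1,740,575; Valley Township: $4,202,400; North Borough: $1,597,450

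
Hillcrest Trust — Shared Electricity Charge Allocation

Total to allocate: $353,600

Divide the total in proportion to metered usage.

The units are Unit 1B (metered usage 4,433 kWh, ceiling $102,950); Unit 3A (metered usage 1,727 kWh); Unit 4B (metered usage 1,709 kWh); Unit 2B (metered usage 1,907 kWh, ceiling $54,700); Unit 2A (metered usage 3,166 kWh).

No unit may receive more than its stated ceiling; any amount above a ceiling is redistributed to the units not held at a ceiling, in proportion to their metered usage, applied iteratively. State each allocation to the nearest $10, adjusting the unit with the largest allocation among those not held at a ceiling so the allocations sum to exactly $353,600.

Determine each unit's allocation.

Metered usage total: 12,942.
Pro-rata shares before constraints: Unit 1B 121,117.97; Unit 3A 47,184.92; Unit 4B 46,693.12; Unit 2B 52,102.86; Unit 2A 86,501.13.
Cap binds for Unit 1B ($102,950); balance $250,650 reallocated over remaining metered usage 8,509.
Cap binds for Unit 2B ($54,700); balance $195,950 reallocated over remaining metered usage 6,602.
Shares after redistribution: Unit 3A 51,258.05 → $51,260; Unit 4B 50,723.80 → $50,720; Unit 2A 93,968.15 → $93,970.

Unit 1B: $102,950; Unit 3A: $51,260; Unit 4B: $50,720; Unit 2B: $54,700; Unit 2A: $93,970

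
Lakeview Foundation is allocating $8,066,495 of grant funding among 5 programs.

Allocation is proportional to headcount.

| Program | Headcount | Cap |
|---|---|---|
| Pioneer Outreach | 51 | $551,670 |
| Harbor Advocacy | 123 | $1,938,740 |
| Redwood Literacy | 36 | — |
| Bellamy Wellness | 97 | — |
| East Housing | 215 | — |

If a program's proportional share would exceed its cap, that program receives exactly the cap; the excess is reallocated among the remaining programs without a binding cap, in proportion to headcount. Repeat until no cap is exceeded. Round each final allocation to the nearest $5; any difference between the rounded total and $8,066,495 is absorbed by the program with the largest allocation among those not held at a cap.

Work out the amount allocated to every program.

Total headcount = 522.
Unconstrained shares: Pioneer Outreach 788,105.83; Harbor Advocacy 1,900,725.83; Redwood Literacy 556,310.00; Bellamy Wellness 1,498,946.39; East Housing 3,322,406.94.
Held at cap: Pioneer Outreach ($551,670); balance $7,514,825 reallocated over remaining headcount 471.
Held at cap: Harbor Advocacy ($1,938,740); balance $5,576,085 reallocated over remaining headcount 348.
Remaining shares: Redwood Literacy 576,836.38 → $576,835; Bellamy Wellness 1,554,253.58 → $1,554,255; East Housing 3,444,995.04 → $3,444,995.

Pioneer Outreach: $551,670 | Harbor Advocacy: $1,938,740 | Redwood Literacy: $576,835 | Bellamy Wellness: $1,554,255 | East Housing: $3,444,995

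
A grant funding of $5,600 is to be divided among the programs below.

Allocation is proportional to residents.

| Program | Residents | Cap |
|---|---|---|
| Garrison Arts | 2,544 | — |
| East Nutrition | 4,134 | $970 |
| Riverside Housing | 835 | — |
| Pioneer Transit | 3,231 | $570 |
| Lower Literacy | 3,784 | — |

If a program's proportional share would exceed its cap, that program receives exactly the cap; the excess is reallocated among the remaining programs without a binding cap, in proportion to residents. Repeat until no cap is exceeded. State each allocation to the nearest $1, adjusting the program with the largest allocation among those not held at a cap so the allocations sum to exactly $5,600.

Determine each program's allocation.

Residents total: 14,528.
Unconstrained shares: Garrison Arts 980.62; East Nutrition 1,593.502; Riverside Housing 321.86; Pioneer Transit 1,245.43; Lower Literacy 1,458.59.
Held at cap: East Nutrition ($970), Pioneer Transit ($570); residual $4,060 reallocated over remaining residents 7,163.
Redistributed shares: Garrison Arts 1,441.94 → $1,442; Riverside Housing 473.28 → $473; Lower Literacy 2,144.78 → $2,145.

Garrison Arts: $1,442 · East Nutrition: $970 · Riverside Housing: $473 · Pioneer Transit: $570 · Lower Literacy: $2,145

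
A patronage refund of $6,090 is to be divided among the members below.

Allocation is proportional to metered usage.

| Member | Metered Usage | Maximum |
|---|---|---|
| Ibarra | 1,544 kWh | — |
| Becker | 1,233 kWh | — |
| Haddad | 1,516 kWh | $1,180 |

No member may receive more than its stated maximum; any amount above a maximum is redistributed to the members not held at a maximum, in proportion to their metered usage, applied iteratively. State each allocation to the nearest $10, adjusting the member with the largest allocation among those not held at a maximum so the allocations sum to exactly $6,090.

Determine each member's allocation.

Ibarra: $2,730 | Becker: $2,180 | Haddad: $1,180

Sum of metered usage: 4,293.
Unconstrained shares: Ibarra 2,190.30; Becker 1,749.12; Haddad 2,150.58.
Cap binds for Haddad ($1,180); balance $4,910 reallocated over remaining metered usage 2,777.
Redistributed shares: Ibarra 2,729.94 → $2,730; Becker 2,180.06 → $2,180.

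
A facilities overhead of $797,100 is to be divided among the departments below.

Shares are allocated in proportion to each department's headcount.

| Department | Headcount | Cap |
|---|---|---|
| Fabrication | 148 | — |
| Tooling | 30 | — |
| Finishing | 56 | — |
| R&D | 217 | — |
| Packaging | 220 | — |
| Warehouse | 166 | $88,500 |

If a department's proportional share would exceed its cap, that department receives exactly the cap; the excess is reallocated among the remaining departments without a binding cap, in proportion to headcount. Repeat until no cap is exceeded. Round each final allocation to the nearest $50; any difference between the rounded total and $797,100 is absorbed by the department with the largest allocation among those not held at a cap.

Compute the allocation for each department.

Headcount total: 837.
Proportional shares (ignoring caps): Fabrication 140,944.80; Tooling 28,569.89; Finishing 53,330.47; R&D 206,655.56; Packaging 209,512.54; Warehouse 158,086.74.
Capped: Warehouse ($88,500); remaining pool $708,600 reallocated over remaining headcount 671.
Redistributed shares: Fabrication 156,293.29 → $156,300; Tooling 31,681.07 → $31,700; Finishing 59,138.00 → $59,150; R&D 229,159.76 → $229,150; Packaging 232,327.87 → $232,350.
Rounding difference −$50 applied to Packaging → $232,300.

Fabrication: $156,300 · Tooling: $31,700 · Finishing: $59,150 · R&D: $229,150 · Packaging: $232,300 · Warehouse: $88,500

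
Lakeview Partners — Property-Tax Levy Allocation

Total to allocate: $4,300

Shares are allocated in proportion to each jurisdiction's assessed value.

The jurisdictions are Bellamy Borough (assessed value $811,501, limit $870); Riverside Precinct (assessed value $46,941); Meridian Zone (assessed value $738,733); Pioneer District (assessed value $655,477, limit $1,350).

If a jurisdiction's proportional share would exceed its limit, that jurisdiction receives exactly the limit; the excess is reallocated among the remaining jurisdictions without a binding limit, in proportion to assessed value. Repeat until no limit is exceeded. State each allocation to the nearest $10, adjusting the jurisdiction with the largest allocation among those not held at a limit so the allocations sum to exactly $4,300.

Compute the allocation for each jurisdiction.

Total assessed value = 2,252,652.
Unconstrained shares: Bellamy Borough 1,549.04; Riverside Precinct 89.60; Meridian Zone 1,410.14; Pioneer District 1,251.21.
Held at cap: Bellamy Borough ($870); balance $3,430 reallocated over remaining assessed value 1,441,151.
Held at cap: Pioneer District ($1,350); balance $2,080 reallocated over remaining assessed value 785,674.
Shares after redistribution: Riverside Precinct 124.27 → $120; Meridian Zone 1,955.73 → $1,960.

Bellamy Borough: $870; Riverside Precinct: $120; Meridian Zone: $1,960; Pioneer District: $1,350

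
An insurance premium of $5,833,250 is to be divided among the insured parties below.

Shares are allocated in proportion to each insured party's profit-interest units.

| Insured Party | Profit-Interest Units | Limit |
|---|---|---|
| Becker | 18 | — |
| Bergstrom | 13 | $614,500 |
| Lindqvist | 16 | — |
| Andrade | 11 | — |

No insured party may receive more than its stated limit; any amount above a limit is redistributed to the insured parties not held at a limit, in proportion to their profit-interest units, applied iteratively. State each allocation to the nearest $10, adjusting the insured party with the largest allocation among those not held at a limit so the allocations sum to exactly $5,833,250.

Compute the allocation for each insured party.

Total profit-interest units = 58.
Pro-rata shares before constraints: Becker 1,810,318.97; Bergstrom 1,307,452.59; Lindqvist 1,609,172.41; Andrade 1,106,306.03.
Held at cap: Bergstrom ($614,500); residual $5,218,750 reallocated over remaining profit-interest units 45.
Shares after redistribution: Becker 2,087,500.00 → $2,087,500; Lindqvist 1,855,555.56 → $1,855,560; Andrade 1,275,694.44 → $1,275,690.

Becker: $2,087,500; Bergstrom: $614,500; Lindqvist: $1,855,560; Andrade: $1,275,690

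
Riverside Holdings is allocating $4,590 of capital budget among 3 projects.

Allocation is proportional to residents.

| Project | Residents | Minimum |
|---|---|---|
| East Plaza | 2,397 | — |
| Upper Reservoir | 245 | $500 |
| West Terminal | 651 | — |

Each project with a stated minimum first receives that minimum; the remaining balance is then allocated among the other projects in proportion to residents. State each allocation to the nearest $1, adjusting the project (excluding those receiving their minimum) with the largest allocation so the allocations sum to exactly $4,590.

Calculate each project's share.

Minimums first: Upper Reservoir $500. Remaining pool $4,090.
Remaining pool split over remaining residents 3,048: East Plaza 3,216.45 → $3,216; West Terminal 873.55 → $874.

East Plaza: $3,216 | Upper Reservoir: $500 | West Terminal: $874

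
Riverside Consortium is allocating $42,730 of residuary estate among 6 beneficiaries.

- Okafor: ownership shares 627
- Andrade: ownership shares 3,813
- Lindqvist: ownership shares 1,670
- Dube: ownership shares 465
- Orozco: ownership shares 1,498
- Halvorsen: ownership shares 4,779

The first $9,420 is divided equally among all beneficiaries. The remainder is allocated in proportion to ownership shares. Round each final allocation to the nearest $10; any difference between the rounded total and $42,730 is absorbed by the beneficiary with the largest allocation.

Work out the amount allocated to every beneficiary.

Okafor: $3,200 | Andrade: $11,450 | Lindqvist: $5,900 | Dube: $2,780 | Orozco: $5,450 | Halvorsen: $13,950

$9,420 shared equally gives $1,570 per beneficiary.
Remainder $33,310 by ownership shares (total 12,852): Okafor 1,625.07 → $1,630; Andrade 9,882.59 → $9,880; Lindqvist 4,328.33 → $4,330; Dube 1,205.19 → $1,210; Orozco 3,882.54 → $3,880; Halvorsen 12,386.28 → $12,390.
Rounding difference −$10 on remainder applied to Halvorsen.
Totals: Okafor $1,570 + $1,630 = $3,200; Andrade $1,570 + $9,880 = $11,450; Lindqvist $1,570 + $4,330 = $5,900; Dube $1,570 + $1,210 = $2,780; Orozco $1,570 + $3,880 = $5,450; Halvorsen $1,570 + $12,380 = $13,950.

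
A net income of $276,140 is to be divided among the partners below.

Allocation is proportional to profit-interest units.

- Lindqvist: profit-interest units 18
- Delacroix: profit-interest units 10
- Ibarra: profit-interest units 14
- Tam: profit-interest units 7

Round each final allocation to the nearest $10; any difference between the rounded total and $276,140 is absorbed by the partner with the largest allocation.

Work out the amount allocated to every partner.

Lindqvist: $101,430 · Delacroix: $56,360 · Ibarra: $78,900 · Tam: $39,450

Total profit-interest units = 49.
Proportional shares: Lindqvist 18/49 × $276,140 = 101,439.18; Delacroix 10/49 × $276,140 = 56,355.10; Ibarra 14/49 × $276,140 = 78,897.14; Tam 7/49 × $276,140 = 39,448.57.
Rounded to nearest $10: Lindqvist $101,440; Delacroix $56,360; Ibarra $78,900; Tam $39,450. Sum = $276,150.
Difference $276,140 − $276,150 = −$10 applied to largest allocation (Lindqvist): Lindqvist becomes $101,430.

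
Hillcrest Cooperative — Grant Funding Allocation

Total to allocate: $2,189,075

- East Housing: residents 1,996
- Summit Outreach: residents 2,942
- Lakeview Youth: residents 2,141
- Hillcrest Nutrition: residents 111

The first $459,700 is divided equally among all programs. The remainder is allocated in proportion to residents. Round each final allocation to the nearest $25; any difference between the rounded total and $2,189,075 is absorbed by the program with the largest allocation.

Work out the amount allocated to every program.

East Housing: $595,025 | Summit Outreach: $822,525 | Lakeview Youth: $629,900 | Hillcrest Nutrition: $141,625

$459,700 shared equally gives $114,925 per program.
Remainder $1,729,375 by residents (total 7,190): East Housing 480,087.97 → $480,100; Summit Outreach 707,624.65 → $707,625; Lakeview Youth 514,964.10 → $514,975; Hillcrest Nutrition 26,698.28 → $26,700.
Rounding difference −$25 on remainder applied to Summit Outreach.
Totals: East Housing $114,925 + $480,100 = $595,025; Summit Outreach $114,925 + $707,600 = $822,525; Lakeview Youth $114,925 + $514,975 = $629,900; Hillcrest Nutrition $114,925 + $26,700 = $141,625.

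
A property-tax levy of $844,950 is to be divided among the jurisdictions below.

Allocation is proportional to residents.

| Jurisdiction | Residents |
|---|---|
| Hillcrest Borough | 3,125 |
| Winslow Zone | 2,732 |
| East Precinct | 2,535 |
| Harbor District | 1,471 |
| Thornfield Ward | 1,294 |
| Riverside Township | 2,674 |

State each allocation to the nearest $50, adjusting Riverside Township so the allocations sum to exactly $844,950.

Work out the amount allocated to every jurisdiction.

Combined residents = 13,831.
Unrounded shares: Hillcrest Borough 3,125/13,831 × $844,950 = 190,909.46; Winslow Zone 2,732/13,831 × $844,950 = 166,900.69; East Precinct 2,535/13,831 × $844,950 = 154,865.75; Harbor District 1,471/13,831 × $844,950 = 89,864.90; Thornfield Ward 1,294/13,831 × $844,950 = 79,051.79; Riverside Township 2,674/13,831 × $844,950 = 163,357.41.
Rounded to nearest $50: Hillcrest Borough $190,900; Winslow Zone $166,900; East Precinct $154,850; Harbor District $89,850; Thornfield Ward $79,050; Riverside Township $163,350. Sum = $844,900.
Difference $844,950 − $844,900 = +$50 applied to Riverside Township: Riverside Township becomes $163,400.

Hillcrest Borough: $190,900 | Winslow Zone: $166,900 | East Precinct: $154,850 | Harbor District: $89,850 | Thornfield Ward: $79,050 | Riverside Township: $163,400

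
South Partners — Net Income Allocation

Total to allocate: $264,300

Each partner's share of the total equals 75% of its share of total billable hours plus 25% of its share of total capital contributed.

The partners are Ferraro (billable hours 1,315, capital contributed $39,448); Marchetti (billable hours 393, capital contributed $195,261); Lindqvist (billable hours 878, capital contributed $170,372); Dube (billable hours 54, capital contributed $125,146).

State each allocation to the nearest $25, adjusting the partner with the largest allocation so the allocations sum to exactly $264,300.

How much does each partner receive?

Ferraro: $103,650 · Marchetti: $53,850 · Lindqvist: $87,150 · Dube: $19,650

Billable hours total 2,640; capital contributed total 530,227.
Composite weights (75% billable hours + 25% capital contributed): Ferraro 0.3922; Marchetti 0.2037; Lindqvist 0.3298; Dube 0.0743.
Unrounded shares: Ferraro 103,652.94; Marchetti 53,841.22; Lindqvist 87,155.98; Dube 19,649.85.
Rounded to nearest $25: Ferraro $103,650; Marchetti $53,850; Lindqvist $87,150; Dube $19,650. Sum = $264,300.
Sum already equals the total — no adjustment.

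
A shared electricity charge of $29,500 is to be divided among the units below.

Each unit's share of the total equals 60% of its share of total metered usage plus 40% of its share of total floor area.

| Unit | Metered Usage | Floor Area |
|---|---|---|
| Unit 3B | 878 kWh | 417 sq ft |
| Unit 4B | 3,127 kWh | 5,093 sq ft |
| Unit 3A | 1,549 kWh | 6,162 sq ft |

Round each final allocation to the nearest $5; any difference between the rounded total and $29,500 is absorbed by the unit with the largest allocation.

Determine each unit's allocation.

Metered usage total 5,554; floor area total 11,672.
Blended shares (60% metered usage + 40% floor area): Unit 3B 0.1091; Unit 4B 0.5123; Unit 3A 0.3785.
Unrounded shares: Unit 3B 3,219.66; Unit 4B 15,114.26; Unit 3A 11,166.07.
Rounded to nearest $5: Unit 3B $3,220; Unit 4B $15,115; Unit 3A $11,165. Sum = $29,500.
No rounding difference to absorb.

Unit 3B: $3,220; Unit 4B: $15,115; Unit 3A: $11,165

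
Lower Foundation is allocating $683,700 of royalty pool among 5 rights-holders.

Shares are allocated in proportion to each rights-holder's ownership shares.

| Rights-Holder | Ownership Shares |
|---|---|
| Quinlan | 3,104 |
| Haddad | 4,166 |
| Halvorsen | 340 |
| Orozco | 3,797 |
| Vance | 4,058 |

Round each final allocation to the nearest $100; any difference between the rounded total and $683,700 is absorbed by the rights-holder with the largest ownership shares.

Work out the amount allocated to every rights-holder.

Ownership shares total: 3,104 + 4,166 + 340 + 3,797 + 4,058 = 15,465.
Pro-rata amounts: Quinlan 137,226.30; Haddad 184,176.80; Halvorsen 15,031.23; Orozco 167,863.49; Vance 179,402.17.
At nearest $100: Quinlan $137,200; Haddad $184,200; Halvorsen $15,000; Orozco $167,900; Vance $179,400. Sum = $683,700.
Rounded total matches; no reconciliation needed.

Quinlan: $137,200 · Haddad: $184,200 · Halvorsen: $15,000 · Orozco: $167,900 · Vance: $179,400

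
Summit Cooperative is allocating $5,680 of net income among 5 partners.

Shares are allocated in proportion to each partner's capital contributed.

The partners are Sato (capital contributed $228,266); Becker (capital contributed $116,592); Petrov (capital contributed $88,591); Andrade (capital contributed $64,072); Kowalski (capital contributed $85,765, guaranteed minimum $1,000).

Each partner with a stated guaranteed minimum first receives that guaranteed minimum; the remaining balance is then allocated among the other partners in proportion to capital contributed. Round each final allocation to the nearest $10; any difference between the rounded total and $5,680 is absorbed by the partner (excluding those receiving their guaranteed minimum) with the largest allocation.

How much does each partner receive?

Guaranteed amounts: Kowalski $1,000. Residual $4,680.
Residual split over remaining capital contributed 497,521: Sato 2,147.22 → $2,150; Becker 1,096.74 → $1,100; Petrov 833.34 → $830; Andrade 602.70 → $600.

Sato: $2,150 · Becker: $1,100 · Petrov: $830 · Andrade: $600 · Kowalski: $1,000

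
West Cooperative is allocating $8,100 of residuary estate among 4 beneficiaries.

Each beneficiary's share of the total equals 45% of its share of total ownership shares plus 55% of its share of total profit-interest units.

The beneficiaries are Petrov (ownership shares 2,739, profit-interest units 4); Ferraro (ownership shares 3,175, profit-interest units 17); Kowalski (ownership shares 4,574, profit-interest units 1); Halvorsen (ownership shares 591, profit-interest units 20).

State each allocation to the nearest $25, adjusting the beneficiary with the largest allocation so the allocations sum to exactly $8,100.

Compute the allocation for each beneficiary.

Ownership shares total 11,079; profit-interest units total 42.
Blended shares (45% ownership shares + 55% profit-interest units): Petrov 0.1636; Ferraro 0.3516; Kowalski 0.1989; Halvorsen 0.2859.
Pro-rata amounts: Petrov 1,325.42; Ferraro 2,847.79; Kowalski 1,610.92; Halvorsen 2,315.87.
Rounded to nearest $25: Petrov $1,325; Ferraro $2,850; Kowalski $1,600; Halvorsen $2,325. Sum = $8,100.
Sum already equals the total — no adjustment.

Petrov: $1,325 | Ferraro: $2,850 | Kowalski: $1,600 | Halvorsen: $2,325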